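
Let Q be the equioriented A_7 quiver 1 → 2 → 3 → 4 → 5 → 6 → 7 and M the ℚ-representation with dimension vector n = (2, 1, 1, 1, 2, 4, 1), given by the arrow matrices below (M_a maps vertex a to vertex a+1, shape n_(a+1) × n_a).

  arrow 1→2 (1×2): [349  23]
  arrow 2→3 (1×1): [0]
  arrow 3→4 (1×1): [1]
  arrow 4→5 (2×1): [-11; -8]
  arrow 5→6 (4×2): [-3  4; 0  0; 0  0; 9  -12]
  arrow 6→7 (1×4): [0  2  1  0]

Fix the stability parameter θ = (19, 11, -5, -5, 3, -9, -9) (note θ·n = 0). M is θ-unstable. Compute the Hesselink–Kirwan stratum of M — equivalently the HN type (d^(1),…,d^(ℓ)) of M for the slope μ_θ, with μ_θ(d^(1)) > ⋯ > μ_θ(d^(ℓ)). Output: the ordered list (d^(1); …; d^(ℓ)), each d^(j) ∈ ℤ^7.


Interval decomposition of M: I[1,1], I[1,2], I[3,6], I[5,5], I[6,6]^2, I[6,7].
HN type (ℓ=6): μ^(1)=19; μ^(2)=15; μ^(3)=3; μ^(4)=-3; μ^(5)=-5; μ^(6)=-9

((1, 0, 0, 0, 0, 0, 0); (1, 1, 0, 0, 0, 0, 0); (0, 0, 0, 0, 1, 0, 0); (0, 0, 0, 0, 1, 1, 0); (0, 0, 1, 1, 0, 0, 0); (0, 0, 0, 0, 0, 3, 1))


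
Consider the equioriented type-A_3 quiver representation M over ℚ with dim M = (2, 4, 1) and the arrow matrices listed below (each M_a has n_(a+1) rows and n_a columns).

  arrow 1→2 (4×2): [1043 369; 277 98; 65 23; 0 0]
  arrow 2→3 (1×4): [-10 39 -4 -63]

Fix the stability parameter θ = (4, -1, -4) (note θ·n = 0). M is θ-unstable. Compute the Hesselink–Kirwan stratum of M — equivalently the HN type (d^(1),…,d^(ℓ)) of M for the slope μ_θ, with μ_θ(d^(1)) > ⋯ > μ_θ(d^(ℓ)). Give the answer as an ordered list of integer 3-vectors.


Barcode: M ≅ I[1,2], I[1,3], I[2,2]^2. HN layers by μ_θ (3 steps, strictly decreasing):
  μ^(1)=3/2; μ^(2)=-1/3; μ^(3)=-1

((1, 1, 0); (1, 1, 1); (0, 2, 0))


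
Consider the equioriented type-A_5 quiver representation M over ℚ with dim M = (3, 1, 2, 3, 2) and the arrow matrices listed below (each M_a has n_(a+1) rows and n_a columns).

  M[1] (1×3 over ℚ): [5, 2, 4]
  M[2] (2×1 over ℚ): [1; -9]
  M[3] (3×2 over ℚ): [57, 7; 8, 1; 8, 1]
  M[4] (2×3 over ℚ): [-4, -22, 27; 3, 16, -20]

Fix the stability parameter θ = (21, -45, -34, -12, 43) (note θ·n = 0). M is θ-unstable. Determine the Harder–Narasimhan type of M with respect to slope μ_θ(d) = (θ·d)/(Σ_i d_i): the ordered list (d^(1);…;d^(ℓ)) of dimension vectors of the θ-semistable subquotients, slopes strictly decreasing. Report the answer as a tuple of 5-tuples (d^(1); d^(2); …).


Interval decomposition of M: I[1,1]^2, I[1,5], I[3,5], I[4,4].
HN type (ℓ=5): μ^(1)=43; μ^(2)=21; μ^(3)=-12; μ^(4)=-58/3; μ^(5)=-34

((0, 0, 0, 0, 2); (2, 0, 0, 0, 0); (0, 0, 0, 3, 0); (1, 1, 1, 0, 0); (0, 0, 1, 0, 0))


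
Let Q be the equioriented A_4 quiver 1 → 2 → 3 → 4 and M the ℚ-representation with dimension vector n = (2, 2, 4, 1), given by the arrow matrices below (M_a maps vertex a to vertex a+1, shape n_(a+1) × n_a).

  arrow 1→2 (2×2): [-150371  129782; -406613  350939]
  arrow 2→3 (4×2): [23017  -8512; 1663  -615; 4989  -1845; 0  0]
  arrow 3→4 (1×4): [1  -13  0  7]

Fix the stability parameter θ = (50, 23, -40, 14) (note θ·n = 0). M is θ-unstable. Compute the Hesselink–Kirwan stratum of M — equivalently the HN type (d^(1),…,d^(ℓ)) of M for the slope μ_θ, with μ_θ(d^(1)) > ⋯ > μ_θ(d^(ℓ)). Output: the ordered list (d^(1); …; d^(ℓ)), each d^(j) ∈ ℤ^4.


Via rank(M_{q-1}∘⋯∘M_p): M ≅ I[1,3], I[1,4], I[3,3]^2.
μ_θ-semistable layers: μ^(1)=14; μ^(2)=11; μ^(3)=-40

((0, 0, 0, 1); (2, 2, 2, 0); (0, 0, 2, 0))


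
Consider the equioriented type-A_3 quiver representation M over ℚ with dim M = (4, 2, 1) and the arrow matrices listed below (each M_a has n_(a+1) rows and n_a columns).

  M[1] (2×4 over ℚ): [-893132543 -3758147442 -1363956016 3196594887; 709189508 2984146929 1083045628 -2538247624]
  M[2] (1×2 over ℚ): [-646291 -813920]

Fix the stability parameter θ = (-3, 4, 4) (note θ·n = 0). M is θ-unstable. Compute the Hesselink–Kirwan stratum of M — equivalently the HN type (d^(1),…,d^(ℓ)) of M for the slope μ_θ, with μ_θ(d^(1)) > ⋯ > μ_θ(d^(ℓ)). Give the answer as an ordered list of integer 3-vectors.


Barcode: M ≅ I[1,1]^2, I[1,2], I[1,3]. HN layers by μ_θ (2 steps, strictly decreasing):
  μ^(1)=4; μ^(2)=-3

((0, 2, 1); (4, 0, 0))


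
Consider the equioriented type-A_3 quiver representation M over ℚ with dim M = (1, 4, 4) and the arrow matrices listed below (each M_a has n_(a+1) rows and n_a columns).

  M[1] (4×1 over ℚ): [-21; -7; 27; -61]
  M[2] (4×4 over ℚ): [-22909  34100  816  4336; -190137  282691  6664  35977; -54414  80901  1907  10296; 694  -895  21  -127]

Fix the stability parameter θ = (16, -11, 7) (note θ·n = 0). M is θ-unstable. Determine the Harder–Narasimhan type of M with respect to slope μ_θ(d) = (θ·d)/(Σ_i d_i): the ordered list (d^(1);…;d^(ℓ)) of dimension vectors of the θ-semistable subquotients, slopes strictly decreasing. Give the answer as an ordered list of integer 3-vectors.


Via rank(M_{q-1}∘⋯∘M_p): M ≅ I[1,3], I[2,3]^3.
μ_θ-semistable layers: μ^(1)=7; μ^(2)=5/2; μ^(3)=-11

((0, 0, 4); (1, 1, 0); (0, 3, 0))


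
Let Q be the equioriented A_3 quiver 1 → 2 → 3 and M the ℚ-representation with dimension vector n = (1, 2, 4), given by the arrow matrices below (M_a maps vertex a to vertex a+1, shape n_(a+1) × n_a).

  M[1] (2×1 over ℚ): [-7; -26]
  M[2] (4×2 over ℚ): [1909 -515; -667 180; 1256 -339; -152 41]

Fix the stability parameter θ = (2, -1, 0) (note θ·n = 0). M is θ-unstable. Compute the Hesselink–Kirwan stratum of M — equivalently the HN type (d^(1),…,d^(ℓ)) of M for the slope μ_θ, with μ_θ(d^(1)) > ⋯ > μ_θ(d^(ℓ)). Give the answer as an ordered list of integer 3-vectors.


Interval decomposition of M: I[1,3], I[2,3], I[3,3]^2.
HN type (ℓ=3): μ^(1)=1/3; μ^(2)=0; μ^(3)=-1

((1, 1, 1); (0, 0, 3); (0, 1, 0))


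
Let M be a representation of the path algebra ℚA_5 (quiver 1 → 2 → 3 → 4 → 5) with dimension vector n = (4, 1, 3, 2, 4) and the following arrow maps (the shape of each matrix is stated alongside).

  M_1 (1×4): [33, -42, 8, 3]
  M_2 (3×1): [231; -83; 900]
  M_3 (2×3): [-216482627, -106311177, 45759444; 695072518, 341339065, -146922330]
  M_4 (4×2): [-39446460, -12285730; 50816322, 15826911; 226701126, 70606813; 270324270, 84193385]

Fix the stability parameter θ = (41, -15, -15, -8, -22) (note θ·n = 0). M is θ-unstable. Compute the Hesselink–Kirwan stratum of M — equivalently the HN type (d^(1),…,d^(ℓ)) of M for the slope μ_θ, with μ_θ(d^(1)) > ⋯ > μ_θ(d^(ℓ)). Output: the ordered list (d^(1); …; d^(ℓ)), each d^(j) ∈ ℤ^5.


Barcode: M ≅ I[1,1]^3, I[1,5], I[3,3], I[3,4], I[5,5]^3. HN layers by μ_θ (5 steps, strictly decreasing):
  μ^(1)=41; μ^(2)=-19/5; μ^(3)=-8; μ^(4)=-15; μ^(5)=-22

((3, 0, 0, 0, 0); (1, 1, 1, 1, 1); (0, 0, 0, 1, 0); (0, 0, 2, 0, 0); (0, 0, 0, 0, 3))


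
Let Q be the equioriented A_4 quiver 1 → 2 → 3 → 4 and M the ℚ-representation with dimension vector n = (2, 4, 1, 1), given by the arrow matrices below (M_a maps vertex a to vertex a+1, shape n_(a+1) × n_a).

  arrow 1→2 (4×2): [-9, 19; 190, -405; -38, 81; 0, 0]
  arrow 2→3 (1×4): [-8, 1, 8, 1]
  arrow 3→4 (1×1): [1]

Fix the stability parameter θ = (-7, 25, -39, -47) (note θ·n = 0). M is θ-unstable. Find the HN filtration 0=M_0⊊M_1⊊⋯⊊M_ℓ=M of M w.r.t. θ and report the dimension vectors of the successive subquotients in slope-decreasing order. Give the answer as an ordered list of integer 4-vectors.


Interval decomposition of M: I[1,2], I[1,4], I[2,2]^2.
HN type (ℓ=3): μ^(1)=25; μ^(2)=-7; μ^(3)=-17

((0, 3, 0, 0); (1, 0, 0, 0); (1, 1, 1, 1))


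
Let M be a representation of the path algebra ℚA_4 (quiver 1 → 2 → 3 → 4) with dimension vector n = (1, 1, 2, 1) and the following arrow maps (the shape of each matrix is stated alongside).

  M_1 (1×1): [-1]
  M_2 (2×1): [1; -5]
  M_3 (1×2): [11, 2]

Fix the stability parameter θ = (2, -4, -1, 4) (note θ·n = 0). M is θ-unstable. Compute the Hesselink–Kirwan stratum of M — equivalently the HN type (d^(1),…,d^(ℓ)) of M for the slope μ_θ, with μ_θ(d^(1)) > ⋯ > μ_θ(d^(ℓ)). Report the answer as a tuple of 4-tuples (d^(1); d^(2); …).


Interval decomposition of M: I[1,4], I[3,3].
HN type (ℓ=2): μ^(1)=4; μ^(2)=-1

((0, 0, 0, 1); (1, 1, 2, 0))


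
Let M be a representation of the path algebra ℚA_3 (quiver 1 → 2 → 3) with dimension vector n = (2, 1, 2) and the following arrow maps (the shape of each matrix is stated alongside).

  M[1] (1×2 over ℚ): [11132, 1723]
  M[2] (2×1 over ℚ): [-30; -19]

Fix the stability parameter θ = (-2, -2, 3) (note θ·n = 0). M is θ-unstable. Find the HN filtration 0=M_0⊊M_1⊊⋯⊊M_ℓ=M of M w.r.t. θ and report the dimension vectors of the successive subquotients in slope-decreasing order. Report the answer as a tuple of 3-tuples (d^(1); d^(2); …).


Barcode: M ≅ I[1,1], I[1,3], I[3,3]. HN layers by μ_θ (2 steps, strictly decreasing):
  μ^(1)=3; μ^(2)=-2

((0, 0, 2); (2, 1, 0))


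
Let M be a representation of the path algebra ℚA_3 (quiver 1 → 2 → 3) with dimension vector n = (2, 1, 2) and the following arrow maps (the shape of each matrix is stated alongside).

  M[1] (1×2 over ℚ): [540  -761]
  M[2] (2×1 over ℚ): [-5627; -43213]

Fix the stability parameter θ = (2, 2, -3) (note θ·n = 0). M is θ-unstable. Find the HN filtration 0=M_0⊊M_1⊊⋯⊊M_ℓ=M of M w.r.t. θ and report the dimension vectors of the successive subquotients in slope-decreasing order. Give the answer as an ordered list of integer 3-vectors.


Barcode: M ≅ I[1,1], I[1,3], I[3,3]. HN layers by μ_θ (3 steps, strictly decreasing):
  μ^(1)=2; μ^(2)=1/3; μ^(3)=-3

((1, 0, 0); (1, 1, 1); (0, 0, 1))


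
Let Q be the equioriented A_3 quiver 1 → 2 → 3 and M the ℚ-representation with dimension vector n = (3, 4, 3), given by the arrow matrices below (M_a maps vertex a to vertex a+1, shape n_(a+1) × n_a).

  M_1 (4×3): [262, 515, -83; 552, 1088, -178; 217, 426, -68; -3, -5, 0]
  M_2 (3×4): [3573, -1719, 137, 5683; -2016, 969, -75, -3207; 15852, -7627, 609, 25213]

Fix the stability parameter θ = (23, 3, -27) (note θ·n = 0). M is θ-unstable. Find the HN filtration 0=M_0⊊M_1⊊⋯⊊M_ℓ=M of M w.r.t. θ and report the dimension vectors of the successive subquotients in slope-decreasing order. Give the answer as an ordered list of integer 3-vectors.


Via rank(M_{q-1}∘⋯∘M_p): M ≅ I[1,2], I[1,3]^2, I[2,2], I[3,3].
μ_θ-semistable layers: μ^(1)=13; μ^(2)=3; μ^(3)=-1/3; μ^(4)=-27

((1, 1, 0); (0, 1, 0); (2, 2, 2); (0, 0, 1))


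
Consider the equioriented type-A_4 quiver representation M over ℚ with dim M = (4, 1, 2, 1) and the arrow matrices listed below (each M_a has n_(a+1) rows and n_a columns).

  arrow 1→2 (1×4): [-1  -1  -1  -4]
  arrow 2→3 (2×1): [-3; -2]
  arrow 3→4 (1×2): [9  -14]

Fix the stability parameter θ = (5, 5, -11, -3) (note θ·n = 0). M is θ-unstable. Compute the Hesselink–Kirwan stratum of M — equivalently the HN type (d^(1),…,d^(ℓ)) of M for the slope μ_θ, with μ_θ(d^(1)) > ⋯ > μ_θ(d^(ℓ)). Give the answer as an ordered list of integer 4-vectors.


Barcode: M ≅ I[1,1]^3, I[1,4], I[3,3]. HN layers by μ_θ (3 steps, strictly decreasing):
  μ^(1)=5; μ^(2)=-1; μ^(3)=-11

((3, 0, 0, 0); (1, 1, 1, 1); (0, 0, 1, 0))


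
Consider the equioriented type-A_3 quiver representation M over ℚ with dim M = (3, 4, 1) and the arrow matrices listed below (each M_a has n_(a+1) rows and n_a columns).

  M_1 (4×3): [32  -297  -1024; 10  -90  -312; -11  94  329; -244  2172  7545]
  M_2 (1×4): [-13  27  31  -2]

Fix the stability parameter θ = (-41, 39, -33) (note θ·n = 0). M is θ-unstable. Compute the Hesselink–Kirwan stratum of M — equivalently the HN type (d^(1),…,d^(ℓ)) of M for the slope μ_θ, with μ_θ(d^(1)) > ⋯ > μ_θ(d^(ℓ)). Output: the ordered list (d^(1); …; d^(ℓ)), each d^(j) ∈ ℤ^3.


Barcode: M ≅ I[1,2]^2, I[1,3], I[2,2]. HN layers by μ_θ (3 steps, strictly decreasing):
  μ^(1)=39; μ^(2)=3; μ^(3)=-41

((0, 3, 0); (0, 1, 1); (3, 0, 0))


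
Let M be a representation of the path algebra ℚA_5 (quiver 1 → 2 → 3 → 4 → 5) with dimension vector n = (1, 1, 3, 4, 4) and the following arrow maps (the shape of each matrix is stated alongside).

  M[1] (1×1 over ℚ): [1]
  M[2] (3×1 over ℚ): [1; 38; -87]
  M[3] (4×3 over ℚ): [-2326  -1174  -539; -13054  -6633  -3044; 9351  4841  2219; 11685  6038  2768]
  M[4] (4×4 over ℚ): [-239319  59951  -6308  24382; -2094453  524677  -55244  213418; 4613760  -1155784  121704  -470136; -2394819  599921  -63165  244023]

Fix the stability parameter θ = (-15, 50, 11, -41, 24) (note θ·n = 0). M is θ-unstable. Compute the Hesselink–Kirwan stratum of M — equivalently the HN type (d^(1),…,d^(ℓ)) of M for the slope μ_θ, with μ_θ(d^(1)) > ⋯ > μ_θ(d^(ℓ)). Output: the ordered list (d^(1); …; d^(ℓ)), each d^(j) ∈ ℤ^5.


Via rank(M_{q-1}∘⋯∘M_p): M ≅ I[1,5], I[3,4], I[3,5], I[4,5], I[5,5].
μ_θ-semistable layers: μ^(1)=24; μ^(2)=20/3; μ^(3)=-15; μ^(4)=-41

((0, 0, 0, 0, 4); (0, 1, 1, 1, 0); (1, 0, 2, 2, 0); (0, 0, 0, 1, 0))


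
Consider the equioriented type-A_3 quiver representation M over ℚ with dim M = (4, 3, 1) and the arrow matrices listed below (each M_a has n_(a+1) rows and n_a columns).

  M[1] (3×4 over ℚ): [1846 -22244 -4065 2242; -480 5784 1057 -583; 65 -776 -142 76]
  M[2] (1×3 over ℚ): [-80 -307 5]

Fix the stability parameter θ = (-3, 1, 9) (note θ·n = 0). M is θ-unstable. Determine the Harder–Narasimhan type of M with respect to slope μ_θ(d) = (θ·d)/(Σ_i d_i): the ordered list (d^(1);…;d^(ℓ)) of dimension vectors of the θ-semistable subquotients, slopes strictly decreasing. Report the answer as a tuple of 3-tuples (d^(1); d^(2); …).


Barcode: M ≅ I[1,1], I[1,2]^2, I[1,3]. HN layers by μ_θ (3 steps, strictly decreasing):
  μ^(1)=9; μ^(2)=1; μ^(3)=-3

((0, 0, 1); (0, 3, 0); (4, 0, 0))


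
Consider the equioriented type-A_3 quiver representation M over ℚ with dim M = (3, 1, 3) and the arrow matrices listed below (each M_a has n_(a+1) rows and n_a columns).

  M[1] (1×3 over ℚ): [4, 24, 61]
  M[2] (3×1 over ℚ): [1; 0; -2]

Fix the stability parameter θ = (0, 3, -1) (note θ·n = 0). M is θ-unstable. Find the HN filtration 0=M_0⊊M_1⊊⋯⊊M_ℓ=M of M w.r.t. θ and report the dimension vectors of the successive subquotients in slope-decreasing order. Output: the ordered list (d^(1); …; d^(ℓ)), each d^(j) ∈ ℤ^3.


Barcode: M ≅ I[1,1]^2, I[1,3], I[3,3]^2. HN layers by μ_θ (3 steps, strictly decreasing):
  μ^(1)=1; μ^(2)=0; μ^(3)=-1

((0, 1, 1); (3, 0, 0); (0, 0, 2))


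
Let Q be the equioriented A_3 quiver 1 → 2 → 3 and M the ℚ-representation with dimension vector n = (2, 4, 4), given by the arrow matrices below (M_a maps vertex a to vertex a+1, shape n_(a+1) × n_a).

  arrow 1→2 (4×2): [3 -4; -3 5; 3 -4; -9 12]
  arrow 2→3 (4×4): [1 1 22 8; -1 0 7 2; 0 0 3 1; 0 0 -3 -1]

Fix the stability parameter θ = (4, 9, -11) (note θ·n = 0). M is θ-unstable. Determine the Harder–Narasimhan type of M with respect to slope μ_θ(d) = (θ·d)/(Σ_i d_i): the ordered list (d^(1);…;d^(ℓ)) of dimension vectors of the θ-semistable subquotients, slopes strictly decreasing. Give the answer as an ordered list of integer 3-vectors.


Interval decomposition of M: I[1,2], I[1,3], I[2,3]^2, I[3,3].
HN type (ℓ=5): μ^(1)=9; μ^(2)=4; μ^(3)=2/3; μ^(4)=-1; μ^(5)=-11

((0, 1, 0); (1, 0, 0); (1, 1, 1); (0, 2, 2); (0, 0, 1))


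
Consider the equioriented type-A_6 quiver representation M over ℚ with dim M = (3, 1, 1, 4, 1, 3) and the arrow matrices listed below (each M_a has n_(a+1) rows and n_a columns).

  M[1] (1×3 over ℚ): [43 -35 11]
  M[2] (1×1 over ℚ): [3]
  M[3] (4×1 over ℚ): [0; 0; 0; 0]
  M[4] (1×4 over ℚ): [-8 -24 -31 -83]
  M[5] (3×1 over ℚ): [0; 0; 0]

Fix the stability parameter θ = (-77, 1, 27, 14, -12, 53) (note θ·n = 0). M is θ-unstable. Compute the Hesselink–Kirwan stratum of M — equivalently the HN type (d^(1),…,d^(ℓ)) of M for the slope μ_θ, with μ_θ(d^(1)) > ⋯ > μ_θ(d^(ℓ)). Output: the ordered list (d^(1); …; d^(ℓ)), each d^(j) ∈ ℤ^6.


Interval decomposition of M: I[1,1]^2, I[1,3], I[4,4]^3, I[4,5], I[6,6]^3.
HN type (ℓ=5): μ^(1)=53; μ^(2)=27; μ^(3)=14; μ^(4)=1; μ^(5)=-77

((0, 0, 0, 0, 0, 3); (0, 0, 1, 0, 0, 0); (0, 0, 0, 3, 0, 0); (0, 1, 0, 1, 1, 0); (3, 0, 0, 0, 0, 0))


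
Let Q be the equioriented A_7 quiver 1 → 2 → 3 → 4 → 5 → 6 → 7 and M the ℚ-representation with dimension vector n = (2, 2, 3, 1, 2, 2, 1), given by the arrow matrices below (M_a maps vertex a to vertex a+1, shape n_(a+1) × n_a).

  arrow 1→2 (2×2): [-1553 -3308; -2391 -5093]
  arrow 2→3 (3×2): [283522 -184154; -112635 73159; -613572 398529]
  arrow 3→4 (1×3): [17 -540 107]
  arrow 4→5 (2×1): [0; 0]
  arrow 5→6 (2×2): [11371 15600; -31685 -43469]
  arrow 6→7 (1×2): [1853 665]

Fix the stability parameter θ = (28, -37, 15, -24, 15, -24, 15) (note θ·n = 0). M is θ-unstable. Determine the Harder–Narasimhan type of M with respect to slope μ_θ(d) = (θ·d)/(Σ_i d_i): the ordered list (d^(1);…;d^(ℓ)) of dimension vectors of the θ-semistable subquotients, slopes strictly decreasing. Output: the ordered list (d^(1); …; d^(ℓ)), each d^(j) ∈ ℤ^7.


Barcode: M ≅ I[1,3], I[1,4], I[3,3], I[5,6], I[5,7]. HN layers by μ_θ (2 steps, strictly decreasing):
  μ^(1)=15; μ^(2)=-9/2

((0, 0, 2, 0, 0, 0, 1); (2, 2, 1, 1, 2, 2, 0))


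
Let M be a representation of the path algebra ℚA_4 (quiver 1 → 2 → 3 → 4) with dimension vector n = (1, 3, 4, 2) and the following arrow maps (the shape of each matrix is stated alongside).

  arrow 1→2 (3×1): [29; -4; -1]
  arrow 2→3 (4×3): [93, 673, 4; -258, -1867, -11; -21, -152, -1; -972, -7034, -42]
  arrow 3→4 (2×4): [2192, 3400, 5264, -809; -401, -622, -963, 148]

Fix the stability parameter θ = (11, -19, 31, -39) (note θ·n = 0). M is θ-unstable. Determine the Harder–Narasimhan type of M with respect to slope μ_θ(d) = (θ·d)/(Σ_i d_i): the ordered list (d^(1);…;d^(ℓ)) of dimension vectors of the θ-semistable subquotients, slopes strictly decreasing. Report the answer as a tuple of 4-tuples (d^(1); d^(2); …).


Barcode: M ≅ I[1,4], I[2,2], I[2,3], I[3,3], I[3,4]. HN layers by μ_θ (3 steps, strictly decreasing):
  μ^(1)=31; μ^(2)=-4; μ^(3)=-19

((0, 0, 2, 0); (1, 1, 2, 2); (0, 2, 0, 0))


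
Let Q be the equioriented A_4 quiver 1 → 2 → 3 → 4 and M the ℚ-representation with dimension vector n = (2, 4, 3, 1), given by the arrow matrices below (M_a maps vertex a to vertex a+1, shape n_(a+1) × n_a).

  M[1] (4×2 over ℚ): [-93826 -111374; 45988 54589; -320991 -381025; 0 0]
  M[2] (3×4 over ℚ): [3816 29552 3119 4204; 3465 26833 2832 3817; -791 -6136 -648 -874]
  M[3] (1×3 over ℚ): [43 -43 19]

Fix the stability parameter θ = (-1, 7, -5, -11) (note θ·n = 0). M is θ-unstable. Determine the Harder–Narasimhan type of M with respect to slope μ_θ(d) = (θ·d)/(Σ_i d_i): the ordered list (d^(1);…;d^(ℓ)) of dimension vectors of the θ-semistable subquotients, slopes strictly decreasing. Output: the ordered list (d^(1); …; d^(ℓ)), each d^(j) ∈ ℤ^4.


Interval decomposition of M: I[1,3], I[1,4], I[2,2], I[2,3].
HN type (ℓ=4): μ^(1)=7; μ^(2)=1; μ^(3)=-1; μ^(4)=-5/2

((0, 1, 0, 0); (0, 2, 2, 0); (1, 0, 0, 0); (1, 1, 1, 1))


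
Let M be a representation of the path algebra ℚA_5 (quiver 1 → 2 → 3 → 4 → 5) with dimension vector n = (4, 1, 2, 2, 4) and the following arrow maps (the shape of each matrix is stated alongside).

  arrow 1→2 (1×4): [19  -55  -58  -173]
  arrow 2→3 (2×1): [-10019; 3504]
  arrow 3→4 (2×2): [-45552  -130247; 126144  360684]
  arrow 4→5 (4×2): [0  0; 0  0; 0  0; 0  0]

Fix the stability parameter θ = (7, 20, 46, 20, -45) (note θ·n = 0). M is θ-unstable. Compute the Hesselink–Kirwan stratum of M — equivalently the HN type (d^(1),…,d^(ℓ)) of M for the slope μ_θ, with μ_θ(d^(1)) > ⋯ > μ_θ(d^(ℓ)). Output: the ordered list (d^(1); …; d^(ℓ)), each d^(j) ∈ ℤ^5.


Via rank(M_{q-1}∘⋯∘M_p): M ≅ I[1,1]^3, I[1,3], I[3,4], I[4,4], I[5,5]^4.
μ_θ-semistable layers: μ^(1)=46; μ^(2)=33; μ^(3)=20; μ^(4)=7; μ^(5)=-45

((0, 0, 1, 0, 0); (0, 0, 1, 1, 0); (0, 1, 0, 1, 0); (4, 0, 0, 0, 0); (0, 0, 0, 0, 4))


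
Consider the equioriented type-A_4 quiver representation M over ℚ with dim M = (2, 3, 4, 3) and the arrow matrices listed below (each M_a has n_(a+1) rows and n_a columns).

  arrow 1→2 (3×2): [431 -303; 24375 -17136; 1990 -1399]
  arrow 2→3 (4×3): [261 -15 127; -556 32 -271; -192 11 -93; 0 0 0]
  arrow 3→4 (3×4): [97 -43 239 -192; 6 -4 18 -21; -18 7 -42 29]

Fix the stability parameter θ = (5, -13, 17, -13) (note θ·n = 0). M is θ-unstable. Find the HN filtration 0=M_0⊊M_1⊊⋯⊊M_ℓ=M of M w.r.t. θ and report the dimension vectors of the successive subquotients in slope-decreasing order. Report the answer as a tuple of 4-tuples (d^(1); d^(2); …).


Barcode: M ≅ I[1,4]^2, I[2,3], I[3,4]. HN layers by μ_θ (4 steps, strictly decreasing):
  μ^(1)=17; μ^(2)=2; μ^(3)=-4; μ^(4)=-13

((0, 0, 1, 0); (0, 0, 3, 3); (2, 2, 0, 0); (0, 1, 0, 0))


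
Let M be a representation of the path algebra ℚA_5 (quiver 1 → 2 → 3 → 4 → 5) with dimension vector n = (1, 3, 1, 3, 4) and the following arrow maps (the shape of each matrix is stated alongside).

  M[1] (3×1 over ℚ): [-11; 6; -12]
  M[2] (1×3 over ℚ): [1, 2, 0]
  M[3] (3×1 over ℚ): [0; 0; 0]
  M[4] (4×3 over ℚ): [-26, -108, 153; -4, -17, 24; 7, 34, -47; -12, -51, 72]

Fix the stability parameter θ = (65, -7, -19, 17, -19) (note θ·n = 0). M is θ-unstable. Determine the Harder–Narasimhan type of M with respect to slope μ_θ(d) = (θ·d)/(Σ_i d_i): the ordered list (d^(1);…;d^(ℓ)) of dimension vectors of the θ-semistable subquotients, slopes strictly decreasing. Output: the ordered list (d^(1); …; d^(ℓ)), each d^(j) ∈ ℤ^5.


Via rank(M_{q-1}∘⋯∘M_p): M ≅ I[1,3], I[2,2]^2, I[4,5]^3, I[5,5].
μ_θ-semistable layers: μ^(1)=13; μ^(2)=-1; μ^(3)=-7; μ^(4)=-19

((1, 1, 1, 0, 0); (0, 0, 0, 3, 3); (0, 2, 0, 0, 0); (0, 0, 0, 0, 1))


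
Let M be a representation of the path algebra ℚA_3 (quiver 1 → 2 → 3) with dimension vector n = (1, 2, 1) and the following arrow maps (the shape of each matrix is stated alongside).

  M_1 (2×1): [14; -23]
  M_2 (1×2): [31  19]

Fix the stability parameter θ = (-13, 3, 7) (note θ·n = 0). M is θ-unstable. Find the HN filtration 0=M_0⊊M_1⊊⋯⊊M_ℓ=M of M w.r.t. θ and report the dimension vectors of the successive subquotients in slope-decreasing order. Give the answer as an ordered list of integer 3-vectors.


Barcode: M ≅ I[1,3], I[2,2]. HN layers by μ_θ (3 steps, strictly decreasing):
  μ^(1)=7; μ^(2)=3; μ^(3)=-13

((0, 0, 1); (0, 2, 0); (1, 0, 0))


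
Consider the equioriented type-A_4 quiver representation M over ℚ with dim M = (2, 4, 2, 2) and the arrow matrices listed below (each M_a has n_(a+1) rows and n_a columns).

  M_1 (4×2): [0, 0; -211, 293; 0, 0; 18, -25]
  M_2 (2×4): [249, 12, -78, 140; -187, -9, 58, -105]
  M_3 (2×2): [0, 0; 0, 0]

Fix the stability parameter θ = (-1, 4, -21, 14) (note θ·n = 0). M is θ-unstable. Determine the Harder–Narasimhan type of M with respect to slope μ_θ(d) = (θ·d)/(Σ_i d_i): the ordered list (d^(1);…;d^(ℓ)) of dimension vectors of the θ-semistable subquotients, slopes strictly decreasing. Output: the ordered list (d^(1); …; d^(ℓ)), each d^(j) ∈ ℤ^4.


Interval decomposition of M: I[1,2], I[1,3], I[2,2], I[2,3], I[4,4]^2.
HN type (ℓ=5): μ^(1)=14; μ^(2)=4; μ^(3)=-1; μ^(4)=-6; μ^(5)=-17/2

((0, 0, 0, 2); (0, 2, 0, 0); (1, 0, 0, 0); (1, 1, 1, 0); (0, 1, 1, 0))


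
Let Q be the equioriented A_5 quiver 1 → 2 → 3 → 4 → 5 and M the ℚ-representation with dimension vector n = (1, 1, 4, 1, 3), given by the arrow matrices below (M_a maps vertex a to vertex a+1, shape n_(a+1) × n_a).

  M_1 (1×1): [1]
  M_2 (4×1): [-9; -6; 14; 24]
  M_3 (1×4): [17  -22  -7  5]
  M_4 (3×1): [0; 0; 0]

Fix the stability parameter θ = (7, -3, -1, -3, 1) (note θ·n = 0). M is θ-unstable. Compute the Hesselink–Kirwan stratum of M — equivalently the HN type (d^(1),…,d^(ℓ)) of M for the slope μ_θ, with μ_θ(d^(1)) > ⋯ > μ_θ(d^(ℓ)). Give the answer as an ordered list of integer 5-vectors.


Via rank(M_{q-1}∘⋯∘M_p): M ≅ I[1,4], I[3,3]^3, I[5,5]^3.
μ_θ-semistable layers: μ^(1)=1; μ^(2)=0; μ^(3)=-1

((0, 0, 0, 0, 3); (1, 1, 1, 1, 0); (0, 0, 3, 0, 0))


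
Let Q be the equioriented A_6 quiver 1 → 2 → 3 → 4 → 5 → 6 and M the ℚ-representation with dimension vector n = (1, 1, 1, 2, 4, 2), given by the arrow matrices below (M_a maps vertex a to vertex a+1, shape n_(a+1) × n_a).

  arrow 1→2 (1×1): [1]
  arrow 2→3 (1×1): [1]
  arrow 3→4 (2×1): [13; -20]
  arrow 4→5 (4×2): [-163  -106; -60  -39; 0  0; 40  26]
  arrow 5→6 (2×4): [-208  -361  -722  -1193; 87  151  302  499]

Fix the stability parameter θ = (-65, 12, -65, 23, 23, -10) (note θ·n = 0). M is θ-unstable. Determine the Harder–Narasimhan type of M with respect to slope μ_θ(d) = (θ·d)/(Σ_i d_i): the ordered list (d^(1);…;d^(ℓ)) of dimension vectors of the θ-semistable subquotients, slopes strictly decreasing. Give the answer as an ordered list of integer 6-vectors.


Interval decomposition of M: I[1,6], I[4,6], I[5,5]^2.
HN type (ℓ=4): μ^(1)=23; μ^(2)=12; μ^(3)=-53/2; μ^(4)=-65

((0, 0, 0, 0, 2, 0); (0, 0, 0, 2, 2, 2); (0, 1, 1, 0, 0, 0); (1, 0, 0, 0, 0, 0))


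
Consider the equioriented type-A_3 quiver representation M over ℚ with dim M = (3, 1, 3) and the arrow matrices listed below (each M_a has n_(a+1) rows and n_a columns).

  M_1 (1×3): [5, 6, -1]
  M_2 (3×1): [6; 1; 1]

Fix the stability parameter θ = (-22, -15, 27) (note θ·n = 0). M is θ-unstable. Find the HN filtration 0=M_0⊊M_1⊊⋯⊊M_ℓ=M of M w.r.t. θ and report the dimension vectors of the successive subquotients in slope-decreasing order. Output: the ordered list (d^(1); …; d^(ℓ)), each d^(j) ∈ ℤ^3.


Barcode: M ≅ I[1,1]^2, I[1,3], I[3,3]^2. HN layers by μ_θ (3 steps, strictly decreasing):
  μ^(1)=27; μ^(2)=-15; μ^(3)=-22

((0, 0, 3); (0, 1, 0); (3, 0, 0))


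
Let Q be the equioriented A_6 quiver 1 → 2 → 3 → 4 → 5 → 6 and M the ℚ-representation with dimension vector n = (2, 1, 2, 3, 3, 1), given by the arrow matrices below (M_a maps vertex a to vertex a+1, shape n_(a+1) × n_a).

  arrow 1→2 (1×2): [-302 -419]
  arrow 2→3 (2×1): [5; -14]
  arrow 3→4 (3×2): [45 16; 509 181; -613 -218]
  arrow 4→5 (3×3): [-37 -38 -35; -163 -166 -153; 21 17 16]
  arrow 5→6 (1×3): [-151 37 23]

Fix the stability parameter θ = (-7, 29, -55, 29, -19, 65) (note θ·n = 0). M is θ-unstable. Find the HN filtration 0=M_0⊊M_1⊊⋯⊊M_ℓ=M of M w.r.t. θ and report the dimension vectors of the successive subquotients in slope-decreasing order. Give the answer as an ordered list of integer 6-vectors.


Via rank(M_{q-1}∘⋯∘M_p): M ≅ I[1,1], I[1,4], I[3,6], I[4,5], I[5,5].
μ_θ-semistable layers: μ^(1)=65; μ^(2)=29; μ^(3)=5; μ^(4)=-7; μ^(5)=-11; μ^(6)=-19; μ^(7)=-55

((0, 0, 0, 0, 0, 1); (0, 0, 0, 1, 0, 0); (0, 0, 0, 2, 2, 0); (1, 0, 0, 0, 0, 0); (1, 1, 1, 0, 0, 0); (0, 0, 0, 0, 1, 0); (0, 0, 1, 0, 0, 0))


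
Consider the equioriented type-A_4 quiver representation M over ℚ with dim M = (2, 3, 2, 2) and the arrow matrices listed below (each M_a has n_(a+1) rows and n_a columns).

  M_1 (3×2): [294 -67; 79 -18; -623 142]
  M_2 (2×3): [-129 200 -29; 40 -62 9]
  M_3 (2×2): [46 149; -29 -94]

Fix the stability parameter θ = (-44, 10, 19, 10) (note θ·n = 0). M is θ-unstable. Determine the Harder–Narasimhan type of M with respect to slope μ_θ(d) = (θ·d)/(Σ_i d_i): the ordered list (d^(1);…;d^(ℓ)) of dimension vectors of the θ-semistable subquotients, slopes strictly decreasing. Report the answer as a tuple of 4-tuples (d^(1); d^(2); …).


Interval decomposition of M: I[1,4]^2, I[2,2].
HN type (ℓ=3): μ^(1)=29/2; μ^(2)=10; μ^(3)=-44

((0, 0, 2, 2); (0, 3, 0, 0); (2, 0, 0, 0))


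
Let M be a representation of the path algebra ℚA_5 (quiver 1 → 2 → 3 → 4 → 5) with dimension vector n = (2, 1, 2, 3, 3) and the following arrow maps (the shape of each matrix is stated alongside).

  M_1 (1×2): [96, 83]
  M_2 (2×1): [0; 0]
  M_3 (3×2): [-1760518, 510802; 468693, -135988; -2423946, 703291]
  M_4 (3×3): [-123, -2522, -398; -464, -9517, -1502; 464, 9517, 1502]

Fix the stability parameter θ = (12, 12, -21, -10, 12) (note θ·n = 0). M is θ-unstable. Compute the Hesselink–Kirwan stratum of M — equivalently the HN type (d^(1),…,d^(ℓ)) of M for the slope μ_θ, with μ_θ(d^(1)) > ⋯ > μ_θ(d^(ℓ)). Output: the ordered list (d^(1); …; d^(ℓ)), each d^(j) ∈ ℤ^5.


Via rank(M_{q-1}∘⋯∘M_p): M ≅ I[1,1], I[1,2], I[3,4], I[3,5], I[4,5], I[5,5].
μ_θ-semistable layers: μ^(1)=12; μ^(2)=-10; μ^(3)=-21

((2, 1, 0, 0, 3); (0, 0, 0, 3, 0); (0, 0, 2, 0, 0))


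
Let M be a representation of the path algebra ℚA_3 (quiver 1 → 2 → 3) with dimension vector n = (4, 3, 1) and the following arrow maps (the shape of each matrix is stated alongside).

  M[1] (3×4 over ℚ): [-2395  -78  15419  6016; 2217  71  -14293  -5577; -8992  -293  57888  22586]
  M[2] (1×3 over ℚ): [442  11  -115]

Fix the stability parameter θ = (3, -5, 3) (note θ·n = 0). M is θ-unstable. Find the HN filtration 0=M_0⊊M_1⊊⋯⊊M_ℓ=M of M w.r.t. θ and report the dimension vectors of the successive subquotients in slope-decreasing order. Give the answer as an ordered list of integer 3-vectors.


Via rank(M_{q-1}∘⋯∘M_p): M ≅ I[1,1], I[1,2]^2, I[1,3].
μ_θ-semistable layers: μ^(1)=3; μ^(2)=-1

((1, 0, 1); (3, 3, 0))


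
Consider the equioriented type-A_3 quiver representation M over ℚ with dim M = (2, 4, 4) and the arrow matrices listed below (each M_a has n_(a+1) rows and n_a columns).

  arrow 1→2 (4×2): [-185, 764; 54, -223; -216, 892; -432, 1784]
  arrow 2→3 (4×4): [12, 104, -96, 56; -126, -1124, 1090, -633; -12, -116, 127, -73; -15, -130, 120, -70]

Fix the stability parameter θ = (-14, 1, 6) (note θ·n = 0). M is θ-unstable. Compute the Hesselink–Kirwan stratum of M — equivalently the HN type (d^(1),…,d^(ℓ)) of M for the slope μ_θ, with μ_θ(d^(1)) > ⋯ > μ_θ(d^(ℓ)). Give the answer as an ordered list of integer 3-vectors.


Barcode: M ≅ I[1,2], I[1,3], I[2,3]^2, I[3,3]. HN layers by μ_θ (3 steps, strictly decreasing):
  μ^(1)=6; μ^(2)=1; μ^(3)=-14

((0, 0, 4); (0, 4, 0); (2, 0, 0))


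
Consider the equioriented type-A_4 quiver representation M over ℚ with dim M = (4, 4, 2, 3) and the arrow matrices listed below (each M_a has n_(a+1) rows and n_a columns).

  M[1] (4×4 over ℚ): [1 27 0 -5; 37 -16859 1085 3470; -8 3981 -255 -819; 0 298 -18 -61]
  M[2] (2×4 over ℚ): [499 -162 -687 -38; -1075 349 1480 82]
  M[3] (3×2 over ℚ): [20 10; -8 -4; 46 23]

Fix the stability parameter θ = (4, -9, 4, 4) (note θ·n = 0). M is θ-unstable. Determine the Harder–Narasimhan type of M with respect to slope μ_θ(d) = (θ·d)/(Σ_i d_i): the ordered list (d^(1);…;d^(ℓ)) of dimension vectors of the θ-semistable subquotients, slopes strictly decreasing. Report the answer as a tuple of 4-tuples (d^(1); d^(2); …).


Via rank(M_{q-1}∘⋯∘M_p): M ≅ I[1,2]^2, I[1,3], I[1,4], I[4,4]^2.
μ_θ-semistable layers: μ^(1)=4; μ^(2)=-5/2

((0, 0, 2, 3); (4, 4, 0, 0))


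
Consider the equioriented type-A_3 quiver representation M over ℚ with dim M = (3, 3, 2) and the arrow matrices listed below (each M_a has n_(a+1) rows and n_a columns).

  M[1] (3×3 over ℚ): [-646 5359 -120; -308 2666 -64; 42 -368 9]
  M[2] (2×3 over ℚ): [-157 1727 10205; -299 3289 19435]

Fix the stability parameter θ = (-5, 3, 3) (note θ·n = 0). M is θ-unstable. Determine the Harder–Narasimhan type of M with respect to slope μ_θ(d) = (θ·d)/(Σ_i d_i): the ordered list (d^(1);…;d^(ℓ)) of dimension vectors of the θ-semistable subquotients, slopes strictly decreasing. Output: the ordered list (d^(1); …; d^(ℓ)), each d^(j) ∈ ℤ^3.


Via rank(M_{q-1}∘⋯∘M_p): M ≅ I[1,2]^2, I[1,3], I[3,3].
μ_θ-semistable layers: μ^(1)=3; μ^(2)=-5

((0, 3, 2); (3, 0, 0))


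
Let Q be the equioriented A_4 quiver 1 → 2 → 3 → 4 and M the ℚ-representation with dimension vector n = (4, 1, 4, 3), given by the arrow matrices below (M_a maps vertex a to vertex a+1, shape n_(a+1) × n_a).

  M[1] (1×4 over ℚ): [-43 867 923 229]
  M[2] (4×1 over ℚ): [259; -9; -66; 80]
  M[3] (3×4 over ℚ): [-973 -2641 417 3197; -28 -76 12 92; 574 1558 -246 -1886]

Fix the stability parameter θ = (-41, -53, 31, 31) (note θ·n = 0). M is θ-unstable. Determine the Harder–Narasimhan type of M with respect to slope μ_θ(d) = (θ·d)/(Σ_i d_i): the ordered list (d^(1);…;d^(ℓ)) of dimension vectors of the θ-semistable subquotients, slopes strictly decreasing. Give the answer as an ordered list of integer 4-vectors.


Interval decomposition of M: I[1,1]^3, I[1,3], I[3,3]^2, I[3,4], I[4,4]^2.
HN type (ℓ=3): μ^(1)=31; μ^(2)=-41; μ^(3)=-47

((0, 0, 4, 3); (3, 0, 0, 0); (1, 1, 0, 0))


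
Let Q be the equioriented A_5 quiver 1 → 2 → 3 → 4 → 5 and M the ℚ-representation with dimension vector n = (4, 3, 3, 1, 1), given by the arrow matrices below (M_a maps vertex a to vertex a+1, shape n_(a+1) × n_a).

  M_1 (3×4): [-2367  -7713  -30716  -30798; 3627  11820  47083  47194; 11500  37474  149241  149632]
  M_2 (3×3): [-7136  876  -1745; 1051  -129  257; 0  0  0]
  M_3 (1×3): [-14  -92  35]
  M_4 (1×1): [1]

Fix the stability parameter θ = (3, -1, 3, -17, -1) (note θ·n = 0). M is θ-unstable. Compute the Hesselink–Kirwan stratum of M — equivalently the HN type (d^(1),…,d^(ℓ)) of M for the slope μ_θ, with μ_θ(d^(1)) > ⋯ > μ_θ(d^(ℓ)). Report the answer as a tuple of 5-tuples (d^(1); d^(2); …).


Via rank(M_{q-1}∘⋯∘M_p): M ≅ I[1,1], I[1,2], I[1,3], I[1,5], I[3,3].
μ_θ-semistable layers: μ^(1)=3; μ^(2)=1; μ^(3)=-1; μ^(4)=-3

((1, 0, 2, 0, 0); (2, 2, 0, 0, 0); (0, 0, 0, 0, 1); (1, 1, 1, 1, 0))


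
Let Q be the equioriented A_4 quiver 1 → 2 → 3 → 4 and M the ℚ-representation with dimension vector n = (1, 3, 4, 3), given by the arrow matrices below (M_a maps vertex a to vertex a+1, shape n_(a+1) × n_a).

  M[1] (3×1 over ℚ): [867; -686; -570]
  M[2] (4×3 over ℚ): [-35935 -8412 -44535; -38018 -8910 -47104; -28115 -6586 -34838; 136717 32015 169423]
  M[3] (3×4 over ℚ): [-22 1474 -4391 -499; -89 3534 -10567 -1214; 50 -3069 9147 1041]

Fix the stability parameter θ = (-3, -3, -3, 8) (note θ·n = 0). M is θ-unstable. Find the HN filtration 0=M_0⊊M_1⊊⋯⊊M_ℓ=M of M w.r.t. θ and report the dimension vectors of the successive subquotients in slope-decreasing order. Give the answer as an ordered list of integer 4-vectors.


Interval decomposition of M: I[1,3], I[2,4]^2, I[3,4].
HN type (ℓ=2): μ^(1)=8; μ^(2)=-3

((0, 0, 0, 3); (1, 3, 4, 0))


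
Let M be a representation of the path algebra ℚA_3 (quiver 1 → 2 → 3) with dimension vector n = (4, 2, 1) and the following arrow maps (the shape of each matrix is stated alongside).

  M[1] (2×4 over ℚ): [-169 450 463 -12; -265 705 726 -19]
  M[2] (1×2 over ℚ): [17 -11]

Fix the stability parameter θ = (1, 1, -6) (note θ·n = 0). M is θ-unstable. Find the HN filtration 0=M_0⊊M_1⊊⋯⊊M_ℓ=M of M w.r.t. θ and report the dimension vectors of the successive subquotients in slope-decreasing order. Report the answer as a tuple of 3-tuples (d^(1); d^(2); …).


Via rank(M_{q-1}∘⋯∘M_p): M ≅ I[1,1]^2, I[1,2], I[1,3].
μ_θ-semistable layers: μ^(1)=1; μ^(2)=-4/3

((3, 1, 0); (1, 1, 1))


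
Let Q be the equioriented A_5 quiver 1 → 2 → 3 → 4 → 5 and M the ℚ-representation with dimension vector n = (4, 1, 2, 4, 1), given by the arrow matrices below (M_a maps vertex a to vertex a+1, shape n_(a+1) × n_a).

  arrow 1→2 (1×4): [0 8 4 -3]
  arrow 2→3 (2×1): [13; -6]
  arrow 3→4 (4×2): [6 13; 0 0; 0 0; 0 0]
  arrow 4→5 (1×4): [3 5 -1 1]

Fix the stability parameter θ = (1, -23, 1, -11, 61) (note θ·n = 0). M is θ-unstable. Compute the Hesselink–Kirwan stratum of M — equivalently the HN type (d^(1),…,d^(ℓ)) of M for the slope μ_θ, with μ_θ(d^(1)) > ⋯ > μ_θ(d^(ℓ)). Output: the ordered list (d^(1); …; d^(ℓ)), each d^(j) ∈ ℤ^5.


Barcode: M ≅ I[1,1]^3, I[1,3], I[3,5], I[4,4]^3. HN layers by μ_θ (4 steps, strictly decreasing):
  μ^(1)=61; μ^(2)=1; μ^(3)=-5; μ^(4)=-11

((0, 0, 0, 0, 1); (3, 0, 1, 0, 0); (0, 0, 1, 1, 0); (1, 1, 0, 3, 0))


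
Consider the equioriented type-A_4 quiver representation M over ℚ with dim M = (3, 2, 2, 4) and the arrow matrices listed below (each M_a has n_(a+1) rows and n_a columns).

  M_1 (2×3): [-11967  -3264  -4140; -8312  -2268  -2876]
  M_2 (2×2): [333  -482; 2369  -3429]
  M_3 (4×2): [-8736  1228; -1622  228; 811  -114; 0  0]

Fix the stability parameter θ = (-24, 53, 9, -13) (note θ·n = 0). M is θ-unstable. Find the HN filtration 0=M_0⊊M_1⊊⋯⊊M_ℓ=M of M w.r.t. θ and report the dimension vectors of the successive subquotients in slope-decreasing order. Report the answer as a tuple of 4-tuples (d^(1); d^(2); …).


Barcode: M ≅ I[1,1], I[1,4]^2, I[4,4]^2. HN layers by μ_θ (3 steps, strictly decreasing):
  μ^(1)=49/3; μ^(2)=-13; μ^(3)=-24

((0, 2, 2, 2); (0, 0, 0, 2); (3, 0, 0, 0))


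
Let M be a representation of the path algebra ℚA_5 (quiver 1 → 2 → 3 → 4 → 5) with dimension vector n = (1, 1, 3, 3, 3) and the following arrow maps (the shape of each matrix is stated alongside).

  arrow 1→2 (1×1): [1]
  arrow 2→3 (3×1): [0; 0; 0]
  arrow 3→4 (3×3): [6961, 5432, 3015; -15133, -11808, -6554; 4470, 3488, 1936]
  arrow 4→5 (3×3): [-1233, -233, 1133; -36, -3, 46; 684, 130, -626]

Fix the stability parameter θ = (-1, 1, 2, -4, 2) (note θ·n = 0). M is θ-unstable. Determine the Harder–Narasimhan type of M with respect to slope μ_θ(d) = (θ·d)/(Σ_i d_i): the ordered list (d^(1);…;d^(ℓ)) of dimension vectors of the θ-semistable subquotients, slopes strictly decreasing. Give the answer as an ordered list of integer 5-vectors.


Via rank(M_{q-1}∘⋯∘M_p): M ≅ I[1,2], I[3,3], I[3,5]^2, I[4,5].
μ_θ-semistable layers: μ^(1)=2; μ^(2)=1; μ^(3)=-1; μ^(4)=-4

((0, 0, 1, 0, 3); (0, 1, 0, 0, 0); (1, 0, 2, 2, 0); (0, 0, 0, 1, 0))


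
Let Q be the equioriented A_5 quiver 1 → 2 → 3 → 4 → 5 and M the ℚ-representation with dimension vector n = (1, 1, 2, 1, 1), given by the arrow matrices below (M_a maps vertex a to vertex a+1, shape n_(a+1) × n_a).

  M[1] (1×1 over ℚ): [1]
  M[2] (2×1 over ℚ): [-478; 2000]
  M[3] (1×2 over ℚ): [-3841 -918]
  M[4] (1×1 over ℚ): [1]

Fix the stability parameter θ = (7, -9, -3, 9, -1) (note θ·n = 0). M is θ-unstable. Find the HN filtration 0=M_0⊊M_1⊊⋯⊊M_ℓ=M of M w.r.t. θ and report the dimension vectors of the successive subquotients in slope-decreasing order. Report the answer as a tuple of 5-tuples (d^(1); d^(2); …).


Barcode: M ≅ I[1,5], I[3,3]. HN layers by μ_θ (3 steps, strictly decreasing):
  μ^(1)=4; μ^(2)=-5/3; μ^(3)=-3

((0, 0, 0, 1, 1); (1, 1, 1, 0, 0); (0, 0, 1, 0, 0))


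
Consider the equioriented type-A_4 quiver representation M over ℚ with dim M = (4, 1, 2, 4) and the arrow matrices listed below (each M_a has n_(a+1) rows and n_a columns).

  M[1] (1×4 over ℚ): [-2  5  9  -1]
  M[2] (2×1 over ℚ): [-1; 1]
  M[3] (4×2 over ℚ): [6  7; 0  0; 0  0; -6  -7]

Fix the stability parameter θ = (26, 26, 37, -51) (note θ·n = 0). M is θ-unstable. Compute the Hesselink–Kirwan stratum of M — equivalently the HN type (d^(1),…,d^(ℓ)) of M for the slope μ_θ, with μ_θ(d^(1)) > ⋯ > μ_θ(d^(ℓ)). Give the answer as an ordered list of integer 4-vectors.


Interval decomposition of M: I[1,1]^3, I[1,4], I[3,3], I[4,4]^3.
HN type (ℓ=4): μ^(1)=37; μ^(2)=26; μ^(3)=19/2; μ^(4)=-51

((0, 0, 1, 0); (3, 0, 0, 0); (1, 1, 1, 1); (0, 0, 0, 3))
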